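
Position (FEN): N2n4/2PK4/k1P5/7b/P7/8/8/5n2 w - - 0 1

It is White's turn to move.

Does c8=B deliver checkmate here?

no

After c8=B: black king on a6; in check: yes, from the white bishop on c8.
Black has 3 legal replies: Ka7, Ka5, Nb7.
In check but a legal move exists → not checkmate.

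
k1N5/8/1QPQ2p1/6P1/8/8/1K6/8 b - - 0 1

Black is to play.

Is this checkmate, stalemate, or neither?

Black to move; black king on a8.
In check: no.
King squares — a7: attacked by Qb6; b7: attacked by Qb6; b8: attacked by Qb6.
Legal moves for Black: none.
Not in check and no legal moves → stalemate.

stalemate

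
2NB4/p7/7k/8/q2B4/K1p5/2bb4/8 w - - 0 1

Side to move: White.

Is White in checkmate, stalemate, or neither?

checkmate

White to move; white king on a3.
In check: yes, from the black queen on a4.
King squares — a2: attacked by Qa4; b2: attacked by Pc3; b3: attacked by Bc2; a4: attacked by Bc2; b4: attacked by Qa4.
Legal moves for White: none.
In check with no legal moves → checkmate.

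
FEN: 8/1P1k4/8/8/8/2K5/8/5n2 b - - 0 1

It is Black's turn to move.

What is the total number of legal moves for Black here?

11

Black to move; king on d7.
In check: no.
Legal moves: Ke8, Kd8, Ke7, Kc7, Ke6, Kd6, Kc6, Ng3, Ne3, Nh2, Nd2.
Count: 11.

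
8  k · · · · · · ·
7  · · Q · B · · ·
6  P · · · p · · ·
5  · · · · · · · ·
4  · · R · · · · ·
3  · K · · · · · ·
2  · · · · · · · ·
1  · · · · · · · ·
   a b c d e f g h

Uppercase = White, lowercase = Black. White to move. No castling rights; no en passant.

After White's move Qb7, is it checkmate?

After Qb7: black king on a8; in check: yes, from the white queen on b7.
King squares — a7: attacked by Qb7; b7: attacked by Pa6; b8: attacked by Qb7.
Black has no legal moves → checkmate.

yes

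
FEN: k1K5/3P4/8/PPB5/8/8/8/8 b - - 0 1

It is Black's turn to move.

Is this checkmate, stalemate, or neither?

stalemate

Black to move; black king on a8.
In check: no.
King squares — a7: attacked by Bc5; b7: attacked by Kc8; b8: attacked by Kc8.
Legal moves for Black: none.
Not in check and no legal moves → stalemate.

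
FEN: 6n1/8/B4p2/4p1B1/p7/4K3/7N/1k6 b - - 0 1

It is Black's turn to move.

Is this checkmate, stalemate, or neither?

neither

Black to move; black king on b1.
In check: no.
Legal moves for Black: Ne7, Nh6, Kc2, Kb2, Ka2, Kc1, Ka1, fxg5, f5, e4, a3.
Black has 11 legal moves and is not in check → neither.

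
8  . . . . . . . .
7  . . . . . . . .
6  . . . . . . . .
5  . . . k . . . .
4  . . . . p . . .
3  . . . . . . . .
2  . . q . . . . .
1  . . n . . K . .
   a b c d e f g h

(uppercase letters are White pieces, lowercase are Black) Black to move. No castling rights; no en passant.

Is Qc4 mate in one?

After Qc4: white king on f1; in check: yes, from the black queen on c4.
White has 4 legal replies: Kg2, Kf2, Kg1, Ke1.
In check but a legal move exists → not checkmate.

no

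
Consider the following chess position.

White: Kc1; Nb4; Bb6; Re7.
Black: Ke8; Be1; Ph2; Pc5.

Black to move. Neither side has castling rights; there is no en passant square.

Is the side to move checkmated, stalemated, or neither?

neither

Black to move; black king on e8.
In check: yes, from the white rook on e7.
King squares — d7: attacked by Re7; e7: available; f7: attacked by Re7; d8: attacked by Bb6; f8: available.
Legal moves for Black: Kf8, Kxe7.
Black is in check but has 2 legal moves → neither.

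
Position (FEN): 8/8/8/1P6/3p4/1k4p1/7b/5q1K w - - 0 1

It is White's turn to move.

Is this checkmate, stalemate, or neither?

checkmate

White to move; white king on h1.
In check: yes, from the black queen on f1.
King squares — g1: attacked by Qf1; g2: attacked by Qf1; h2: attacked by Pg3.
Legal moves for White: none.
In check with no legal moves → checkmate.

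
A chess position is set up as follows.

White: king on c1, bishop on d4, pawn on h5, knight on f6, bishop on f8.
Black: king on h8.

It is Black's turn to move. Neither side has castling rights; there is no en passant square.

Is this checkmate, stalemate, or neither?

stalemate

Black to move; black king on h8.
In check: no.
King squares — g7: attacked by Bf8; h7: attacked by Nf6; g8: attacked by Nf6.
Legal moves for Black: none.
Not in check and no legal moves → stalemate.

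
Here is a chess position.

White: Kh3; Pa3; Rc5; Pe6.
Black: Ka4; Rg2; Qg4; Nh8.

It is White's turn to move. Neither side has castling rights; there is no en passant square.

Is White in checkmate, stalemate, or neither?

checkmate

White to move; white king on h3.
In check: yes, from the black queen on g4.
King squares — g2: attacked by Qg4; h2: attacked by Rg2; g3: attacked by Rg2; g4: attacked by Rg2; h4: attacked by Qg4.
Legal moves for White: none.
In check with no legal moves → checkmate.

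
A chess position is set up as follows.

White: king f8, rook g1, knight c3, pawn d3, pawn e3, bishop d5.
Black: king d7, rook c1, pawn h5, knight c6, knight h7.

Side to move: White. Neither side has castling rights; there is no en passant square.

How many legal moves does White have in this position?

3

White to move; king on f8.
In check: yes, from the black knight on h7.
Legal moves: Kg8, Kg7, Kf7.
Count: 3.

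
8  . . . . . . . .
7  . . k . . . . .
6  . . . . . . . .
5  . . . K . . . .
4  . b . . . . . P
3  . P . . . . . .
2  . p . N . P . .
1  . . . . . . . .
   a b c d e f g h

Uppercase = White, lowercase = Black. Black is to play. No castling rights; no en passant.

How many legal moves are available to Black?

Black to move; king on c7.
In check: no.
Legal moves: Kd8, Kc8, Kb8, Kd7, Kb7, Kb6, Bf8, Be7, Bd6, Bc5, Ba5, Bc3, Ba3, Bxd2, b1=Q, b1=R, b1=B, b1=N.
Count: 18.

18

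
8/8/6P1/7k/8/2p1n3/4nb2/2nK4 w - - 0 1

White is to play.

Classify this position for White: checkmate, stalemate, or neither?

checkmate

White to move; white king on d1.
In check: yes, from the black knight on e3.
King squares — c1: attacked by Ne2; e1: attacked by Bf2; c2: attacked by Ne3; d2: attacked by Pc3; e2: attacked by Nc1.
Legal moves for White: none.
In check with no legal moves → checkmate.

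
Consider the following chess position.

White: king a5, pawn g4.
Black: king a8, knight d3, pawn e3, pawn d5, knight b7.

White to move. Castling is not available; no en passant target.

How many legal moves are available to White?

White to move; king on a5.
In check: yes, from the black knight on b7.
Legal moves: Kb6, Ka6, Kb5, Ka4.
Count: 4.

4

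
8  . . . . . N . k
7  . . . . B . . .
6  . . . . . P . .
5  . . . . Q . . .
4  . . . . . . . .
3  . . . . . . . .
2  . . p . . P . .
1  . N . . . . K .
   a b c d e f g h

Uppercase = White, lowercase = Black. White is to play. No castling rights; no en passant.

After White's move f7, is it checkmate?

After f7: black king on h8; in check: yes, from the white queen on e5.
King squares — g7: attacked by Qe5; h7: attacked by Nf8; g8: attacked by Pf7.
Black has no legal moves → checkmate.

yes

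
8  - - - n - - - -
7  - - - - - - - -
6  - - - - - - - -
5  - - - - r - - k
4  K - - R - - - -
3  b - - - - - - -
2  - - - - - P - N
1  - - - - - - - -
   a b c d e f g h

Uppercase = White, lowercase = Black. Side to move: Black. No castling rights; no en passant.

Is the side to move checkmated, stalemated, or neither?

neither

Black to move; black king on h5.
In check: no.
Legal moves for Black include: Nf7, Nb7, Ne6, Nc6, Kh6, Kg6, Kg5, Re8, Re7, Re6, Rg5, Rf5, Rd5, Rc5, Rb5, Ra5+, Re4, Re3, ... (list truncated; more exist).
Black has legal moves and is not in check → neither.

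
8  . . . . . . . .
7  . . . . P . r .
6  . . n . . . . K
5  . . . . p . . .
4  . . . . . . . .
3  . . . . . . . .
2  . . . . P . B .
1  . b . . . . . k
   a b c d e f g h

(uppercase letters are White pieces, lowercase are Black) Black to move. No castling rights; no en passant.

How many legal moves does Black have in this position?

4

Black to move; king on h1.
In check: yes, from the white bishop on g2.
Legal moves: Kh2, Kxg2, Kg1, Rxg2.
Count: 4.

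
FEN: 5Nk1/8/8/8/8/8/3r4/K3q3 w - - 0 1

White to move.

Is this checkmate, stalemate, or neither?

checkmate

White to move; white king on a1.
In check: yes, from the black queen on e1.
King squares — b1: attacked by Qe1; a2: attacked by Rd2; b2: attacked by Rd2.
Legal moves for White: none.
In check with no legal moves → checkmate.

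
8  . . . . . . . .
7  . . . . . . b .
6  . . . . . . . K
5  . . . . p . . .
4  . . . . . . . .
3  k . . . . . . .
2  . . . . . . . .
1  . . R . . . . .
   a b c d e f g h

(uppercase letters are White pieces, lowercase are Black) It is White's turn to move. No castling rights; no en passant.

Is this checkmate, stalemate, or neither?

White to move; white king on h6.
In check: yes, from the black bishop on g7.
Legal moves for White: Kh7, Kxg7, Kg6, Kh5, Kg5.
White is in check but has 5 legal moves → neither.

neither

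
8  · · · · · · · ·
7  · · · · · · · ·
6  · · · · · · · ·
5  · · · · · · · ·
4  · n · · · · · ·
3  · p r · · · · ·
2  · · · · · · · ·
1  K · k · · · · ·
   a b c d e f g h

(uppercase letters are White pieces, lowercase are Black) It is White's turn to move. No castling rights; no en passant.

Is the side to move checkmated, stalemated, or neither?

White to move; white king on a1.
In check: no.
King squares — b1: attacked by Kc1; a2: attacked by Pb3; b2: attacked by Kc1.
Legal moves for White: none.
Not in check and no legal moves → stalemate.

stalemate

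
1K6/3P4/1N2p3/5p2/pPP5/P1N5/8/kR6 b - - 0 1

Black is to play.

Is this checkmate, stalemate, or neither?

checkmate

Black to move; black king on a1.
In check: yes, from the white rook on b1.
King squares — b1: attacked by Nc3; a2: attacked by Nc3; b2: attacked by Rb1.
Legal moves for Black: none.
In check with no legal moves → checkmate.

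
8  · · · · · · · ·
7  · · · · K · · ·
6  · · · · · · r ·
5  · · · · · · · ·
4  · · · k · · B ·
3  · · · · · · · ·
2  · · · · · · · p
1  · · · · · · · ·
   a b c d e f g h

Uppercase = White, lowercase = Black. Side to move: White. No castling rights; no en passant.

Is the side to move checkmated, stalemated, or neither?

neither

White to move; white king on e7.
In check: no.
Legal moves for White: Kf8, Ke8, Kd8, Kf7, Kd7, Bc8, Bd7, Be6, Bh5, Bf5, Bh3, Bf3, Be2, Bd1.
White has 14 legal moves and is not in check → neither.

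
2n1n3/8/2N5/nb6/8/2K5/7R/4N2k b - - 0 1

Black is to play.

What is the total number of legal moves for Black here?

Black to move; king on h1.
In check: yes, from the white rook on h2.
Legal moves: Kxh2, Kg1.
Count: 2.

2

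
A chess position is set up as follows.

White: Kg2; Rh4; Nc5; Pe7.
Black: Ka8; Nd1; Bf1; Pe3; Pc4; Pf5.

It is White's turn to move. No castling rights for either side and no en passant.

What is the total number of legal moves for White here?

6

White to move; king on g2.
In check: yes, from the black bishop on f1.
Legal moves: Kg3, Kf3, Kh2, Kh1, Kg1, Kxf1.
Count: 6.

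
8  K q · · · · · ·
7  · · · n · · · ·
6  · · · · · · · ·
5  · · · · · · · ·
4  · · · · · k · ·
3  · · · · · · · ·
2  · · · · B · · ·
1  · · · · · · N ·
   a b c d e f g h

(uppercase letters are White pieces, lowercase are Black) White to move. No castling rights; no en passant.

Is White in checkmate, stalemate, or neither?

checkmate

White to move; white king on a8.
In check: yes, from the black queen on b8.
King squares — a7: attacked by Qb8; b7: attacked by Qb8; b8: attacked by Nd7.
Legal moves for White: none.
In check with no legal moves → checkmate.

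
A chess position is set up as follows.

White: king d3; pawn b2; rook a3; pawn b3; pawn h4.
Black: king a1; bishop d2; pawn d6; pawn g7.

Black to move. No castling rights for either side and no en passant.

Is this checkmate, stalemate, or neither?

neither

Black to move; black king on a1.
In check: yes, from the white rook on a3.
King squares — b1: available; a2: attacked by Ra3; b2: available.
Legal moves for Black: Kxb2, Kb1.
Black is in check but has 2 legal moves → neither.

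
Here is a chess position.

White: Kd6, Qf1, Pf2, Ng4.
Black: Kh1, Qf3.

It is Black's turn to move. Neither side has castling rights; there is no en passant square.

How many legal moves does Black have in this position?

0

Black to move; king on h1.
In check: yes, from the white queen on f1.
Legal moves: none.
Count: 0.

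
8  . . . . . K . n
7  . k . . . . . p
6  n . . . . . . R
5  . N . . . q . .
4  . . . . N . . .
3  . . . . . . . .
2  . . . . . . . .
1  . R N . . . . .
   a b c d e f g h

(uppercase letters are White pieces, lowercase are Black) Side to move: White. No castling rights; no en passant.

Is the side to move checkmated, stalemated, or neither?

neither

White to move; white king on f8.
In check: yes, from the black queen on f5.
Legal moves for White: Kg8, Ke8, Kg7, Ke7, Rf6, Nf6.
White is in check but has 6 legal moves → neither.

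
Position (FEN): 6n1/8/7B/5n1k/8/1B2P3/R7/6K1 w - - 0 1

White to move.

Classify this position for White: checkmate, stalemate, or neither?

neither

White to move; white king on g1.
In check: no.
Legal moves for White include: Bf8, Bg7, Bg5, Bf4, Bxg8, Bf7+, Be6, Bd5, Bc4, Ba4, Bc2, Bd1+, Ra8, Ra7, Ra6, Ra5, Ra4, Ra3, ... (list truncated; more exist).
White has legal moves and is not in check → neither.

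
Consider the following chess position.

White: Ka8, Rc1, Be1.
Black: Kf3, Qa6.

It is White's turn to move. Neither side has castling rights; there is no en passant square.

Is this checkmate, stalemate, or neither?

White to move; white king on a8.
In check: yes, from the black queen on a6.
Legal moves for White: Kb8.
White is in check but has 1 legal move → neither.

neither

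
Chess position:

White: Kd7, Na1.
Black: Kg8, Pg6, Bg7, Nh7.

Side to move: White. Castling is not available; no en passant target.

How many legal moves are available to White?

White to move; king on d7.
In check: no.
Legal moves: Ke8, Kd8, Kc8, Ke7, Kc7, Ke6, Kd6, Kc6, Nb3, Nc2.
Count: 10.

10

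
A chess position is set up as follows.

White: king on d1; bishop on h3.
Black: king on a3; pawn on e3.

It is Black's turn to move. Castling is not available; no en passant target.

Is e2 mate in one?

After e2: white king on d1; in check: yes, from the black pawn on e2.
White has 5 legal replies: Kxe2, Kd2, Kc2, Ke1, Kc1.
In check but a legal move exists → not checkmate.

no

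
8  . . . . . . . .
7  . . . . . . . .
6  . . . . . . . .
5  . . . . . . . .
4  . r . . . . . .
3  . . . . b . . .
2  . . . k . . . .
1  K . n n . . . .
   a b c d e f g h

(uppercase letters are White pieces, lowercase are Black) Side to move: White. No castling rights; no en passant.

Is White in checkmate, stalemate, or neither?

White to move; white king on a1.
In check: no.
King squares — b1: attacked by Rb4; a2: attacked by Nc1; b2: attacked by Nd1.
Legal moves for White: none.
Not in check and no legal moves → stalemate.

stalemate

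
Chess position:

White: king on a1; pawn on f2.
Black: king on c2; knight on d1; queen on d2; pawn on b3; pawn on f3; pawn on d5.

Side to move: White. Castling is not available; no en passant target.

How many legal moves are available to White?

White to move; king on a1.
In check: no.
Legal moves: none.
Count: 0.

0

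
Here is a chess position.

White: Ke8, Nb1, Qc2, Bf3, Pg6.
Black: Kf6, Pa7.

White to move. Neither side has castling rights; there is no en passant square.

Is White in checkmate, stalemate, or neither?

White to move; white king on e8.
In check: no.
Legal moves for White include: Kf8, Kd8, Kd7, Ba8, Bb7, Bc6, Bh5, Bd5, Bg4, Be4, Bg2, Be2, Bh1, Bd1, Qc8, Qc7, Qc6+, Qf5+, ... (list truncated; more exist).
White has legal moves and is not in check → neither.

neither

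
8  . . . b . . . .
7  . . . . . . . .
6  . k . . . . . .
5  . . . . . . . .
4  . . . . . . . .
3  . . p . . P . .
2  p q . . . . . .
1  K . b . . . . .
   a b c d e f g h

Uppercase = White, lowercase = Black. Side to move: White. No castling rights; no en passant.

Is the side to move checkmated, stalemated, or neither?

checkmate

White to move; white king on a1.
In check: yes, from the black queen on b2.
King squares — b1: attacked by Pa2; a2: attacked by Qb2; b2: attacked by Bc1.
Legal moves for White: none.
In check with no legal moves → checkmate.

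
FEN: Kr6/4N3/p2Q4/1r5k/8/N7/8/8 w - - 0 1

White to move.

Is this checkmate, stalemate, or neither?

neither

White to move; white king on a8.
In check: yes, from the black rook on b8.
Legal moves for White: Ka7, Qxb8.
White is in check but has 2 legal moves → neither.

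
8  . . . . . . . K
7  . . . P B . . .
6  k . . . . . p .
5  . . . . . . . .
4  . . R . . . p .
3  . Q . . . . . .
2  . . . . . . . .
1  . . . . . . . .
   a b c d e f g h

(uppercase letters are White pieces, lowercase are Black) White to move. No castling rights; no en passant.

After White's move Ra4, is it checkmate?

yes

After Ra4: black king on a6; in check: yes, from the white rook on a4.
King squares — a5: attacked by Ra4; b5: attacked by Qb3; b6: attacked by Qb3; a7: attacked by Ra4; b7: attacked by Qb3.
Black has no legal moves → checkmate.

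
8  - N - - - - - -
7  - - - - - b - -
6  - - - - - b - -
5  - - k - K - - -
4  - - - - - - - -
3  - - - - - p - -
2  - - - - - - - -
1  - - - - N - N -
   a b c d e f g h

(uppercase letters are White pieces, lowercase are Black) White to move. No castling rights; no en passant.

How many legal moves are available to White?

White to move; king on e5.
In check: yes, from the black bishop on f6.
Legal moves: Kxf6, Kf5, Kf4, Ke4.
Count: 4.

4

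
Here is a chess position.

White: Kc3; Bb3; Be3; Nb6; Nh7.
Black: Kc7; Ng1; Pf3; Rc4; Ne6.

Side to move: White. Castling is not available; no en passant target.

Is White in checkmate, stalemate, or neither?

neither

White to move; white king on c3.
In check: yes, from the black rook on c4.
Legal moves for White: Kxc4, Kd3, Kd2, Kb2, Nxc4, Bxc4.
White is in check but has 6 legal moves → neither.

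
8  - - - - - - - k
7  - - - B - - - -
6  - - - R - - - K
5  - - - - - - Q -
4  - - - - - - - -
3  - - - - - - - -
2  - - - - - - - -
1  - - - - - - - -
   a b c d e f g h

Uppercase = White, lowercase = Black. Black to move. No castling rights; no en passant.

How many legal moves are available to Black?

Black to move; king on h8.
In check: no.
Legal moves: none.
Count: 0.

0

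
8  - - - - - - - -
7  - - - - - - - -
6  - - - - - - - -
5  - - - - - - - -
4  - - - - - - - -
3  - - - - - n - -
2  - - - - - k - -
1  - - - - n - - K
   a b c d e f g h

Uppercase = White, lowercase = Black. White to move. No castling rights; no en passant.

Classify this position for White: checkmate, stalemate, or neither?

White to move; white king on h1.
In check: no.
King squares — g1: attacked by Kf2; g2: attacked by Ne1; h2: attacked by Nf3.
Legal moves for White: none.
Not in check and no legal moves → stalemate.

stalemate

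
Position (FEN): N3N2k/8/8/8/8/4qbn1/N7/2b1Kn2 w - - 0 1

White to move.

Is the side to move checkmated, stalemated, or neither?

White to move; white king on e1.
In check: yes, from the black queen on e3.
King squares — d1: attacked by Bf3; f1: attacked by Ng3; d2: attacked by Bc1; e2: attacked by Qe3; f2: attacked by Qe3.
Legal moves for White: none.
In check with no legal moves → checkmate.

checkmate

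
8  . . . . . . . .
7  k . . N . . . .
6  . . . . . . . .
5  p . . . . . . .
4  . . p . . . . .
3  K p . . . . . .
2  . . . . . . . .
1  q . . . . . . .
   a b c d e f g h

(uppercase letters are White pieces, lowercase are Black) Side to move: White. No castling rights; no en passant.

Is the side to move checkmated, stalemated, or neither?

White to move; white king on a3.
In check: yes, from the black queen on a1.
King squares — a2: attacked by Qa1; b2: attacked by Qa1; b3: attacked by Pc4; a4: attacked by Qa1; b4: attacked by Pa5.
Legal moves for White: none.
In check with no legal moves → checkmate.

checkmate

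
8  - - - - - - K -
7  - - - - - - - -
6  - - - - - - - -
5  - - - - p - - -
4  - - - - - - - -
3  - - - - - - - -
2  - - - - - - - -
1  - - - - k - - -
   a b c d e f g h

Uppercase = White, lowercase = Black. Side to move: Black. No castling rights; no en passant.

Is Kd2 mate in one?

After Kd2: white king on g8; in check: no.
White is not in check, so this cannot be checkmate.

no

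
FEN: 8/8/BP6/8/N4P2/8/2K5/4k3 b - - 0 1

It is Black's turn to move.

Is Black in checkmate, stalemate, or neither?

Black to move; black king on e1.
In check: no.
Legal moves for Black: Kf2.
Black has 1 legal move and is not in check → neither.

neither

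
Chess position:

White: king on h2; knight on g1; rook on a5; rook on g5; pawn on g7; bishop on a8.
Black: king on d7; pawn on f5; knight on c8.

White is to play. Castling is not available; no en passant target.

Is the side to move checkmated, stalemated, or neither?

White to move; white king on h2.
In check: no.
Legal moves for White include: Bb7, Bc6+, Bd5, Be4, Bf3, Bg2, Bh1, Rg6, Rh5, Rgxf5, Rg4, Rg3, Rg2, Ra7+, Ra6, Raxf5, Re5, Rd5+, ... (list truncated; more exist).
White has legal moves and is not in check → neither.

neither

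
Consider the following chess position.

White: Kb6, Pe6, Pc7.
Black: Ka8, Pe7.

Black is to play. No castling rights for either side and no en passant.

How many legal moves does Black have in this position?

Black to move; king on a8.
In check: no.
Legal moves: none.
Count: 0.

0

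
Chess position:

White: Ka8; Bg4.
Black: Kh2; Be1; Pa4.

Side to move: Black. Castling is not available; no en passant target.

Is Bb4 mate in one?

After Bb4: white king on a8; in check: no.
White is not in check, so this cannot be checkmate.

no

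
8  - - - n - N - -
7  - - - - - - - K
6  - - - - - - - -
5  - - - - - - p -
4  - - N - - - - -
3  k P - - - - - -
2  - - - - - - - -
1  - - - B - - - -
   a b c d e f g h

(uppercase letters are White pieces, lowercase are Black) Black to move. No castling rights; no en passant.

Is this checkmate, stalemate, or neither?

neither

Black to move; black king on a3.
In check: yes, from the white knight on c4.
King squares — a2: available; b2: attacked by Nc4; b3: attacked by Bd1; a4: attacked by Pb3; b4: available.
Legal moves for Black: Kb4, Ka2.
Black is in check but has 2 legal moves → neither.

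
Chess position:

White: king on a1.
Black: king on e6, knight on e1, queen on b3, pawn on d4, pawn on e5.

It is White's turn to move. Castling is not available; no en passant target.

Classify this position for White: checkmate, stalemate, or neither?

White to move; white king on a1.
In check: no.
King squares — b1: attacked by Qb3; a2: attacked by Qb3; b2: attacked by Qb3.
Legal moves for White: none.
Not in check and no legal moves → stalemate.

stalemate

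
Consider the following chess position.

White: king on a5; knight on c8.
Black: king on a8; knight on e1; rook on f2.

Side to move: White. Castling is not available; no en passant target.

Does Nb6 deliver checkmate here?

After Nb6: black king on a8; in check: yes, from the white knight on b6.
Black has 3 legal replies: Kb8, Kb7, Ka7.
In check but a legal move exists → not checkmate.

no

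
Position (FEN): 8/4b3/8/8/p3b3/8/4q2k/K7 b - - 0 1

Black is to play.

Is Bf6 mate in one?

yes

After Bf6: white king on a1; in check: yes, from the black bishop on f6.
King squares — b1: attacked by Be4; a2: attacked by Qe2; b2: attacked by Qe2.
White has no legal moves → checkmate.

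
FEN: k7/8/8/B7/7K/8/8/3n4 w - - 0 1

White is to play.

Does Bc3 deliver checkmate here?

After Bc3: black king on a8; in check: no.
Black is not in check, so this cannot be checkmate.

no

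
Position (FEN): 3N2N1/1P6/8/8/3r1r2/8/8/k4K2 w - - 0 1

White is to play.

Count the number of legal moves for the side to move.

White to move; king on f1.
In check: yes, from the black rook on f4.
Legal moves: Kg2, Ke2, Kg1, Ke1.
Count: 4.

4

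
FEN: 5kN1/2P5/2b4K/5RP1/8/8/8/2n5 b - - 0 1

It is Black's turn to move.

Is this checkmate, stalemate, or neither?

neither

Black to move; black king on f8.
In check: yes, from the white rook on f5.
King squares — e7: attacked by Ng8; f7: attacked by Rf5; g7: attacked by Kh6; e8: available; g8: available.
Legal moves for Black: Kxg8, Ke8.
Black is in check but has 2 legal moves → neither.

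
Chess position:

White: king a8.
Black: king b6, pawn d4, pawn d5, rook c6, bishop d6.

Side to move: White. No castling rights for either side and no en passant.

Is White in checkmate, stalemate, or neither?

White to move; white king on a8.
In check: no.
King squares — a7: attacked by Kb6; b7: attacked by Kb6; b8: attacked by Bd6.
Legal moves for White: none.
Not in check and no legal moves → stalemate.

stalemate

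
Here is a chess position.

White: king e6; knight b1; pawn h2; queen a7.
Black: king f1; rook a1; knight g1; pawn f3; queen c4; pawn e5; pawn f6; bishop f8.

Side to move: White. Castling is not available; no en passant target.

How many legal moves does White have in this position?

White to move; king on e6.
In check: yes, from the black queen on c4.
Legal moves: Kd7, Kxf6, Kf5.
Count: 3.

3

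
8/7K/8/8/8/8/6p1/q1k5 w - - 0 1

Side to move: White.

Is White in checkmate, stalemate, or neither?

White to move; white king on h7.
In check: no.
Legal moves for White: Kg8, Kh6, Kg6.
White has 3 legal moves and is not in check → neither.

neither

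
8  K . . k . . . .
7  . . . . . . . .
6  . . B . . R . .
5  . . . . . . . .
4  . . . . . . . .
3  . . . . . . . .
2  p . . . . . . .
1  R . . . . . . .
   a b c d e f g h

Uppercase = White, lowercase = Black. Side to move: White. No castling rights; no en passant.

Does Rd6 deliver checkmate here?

After Rd6: black king on d8; in check: yes, from the white rook on d6.
Black has 3 legal replies: Kc8, Ke7, Kc7.
In check but a legal move exists → not checkmate.

no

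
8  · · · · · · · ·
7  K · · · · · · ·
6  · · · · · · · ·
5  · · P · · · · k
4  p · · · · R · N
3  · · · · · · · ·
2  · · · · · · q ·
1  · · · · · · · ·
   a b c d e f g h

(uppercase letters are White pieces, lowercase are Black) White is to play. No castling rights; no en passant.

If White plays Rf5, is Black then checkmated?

no

After Rf5: black king on h5; in check: yes, from the white rook on f5.
Black has 4 legal replies: Kh6, Kxh4, Kg4, Qg5.
In check but a legal move exists → not checkmate.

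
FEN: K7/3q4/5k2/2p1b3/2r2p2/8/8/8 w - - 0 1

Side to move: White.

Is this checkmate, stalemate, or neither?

stalemate

White to move; white king on a8.
In check: no.
King squares — a7: attacked by Qd7; b7: attacked by Qd7; b8: attacked by Be5.
Legal moves for White: none.
Not in check and no legal moves → stalemate.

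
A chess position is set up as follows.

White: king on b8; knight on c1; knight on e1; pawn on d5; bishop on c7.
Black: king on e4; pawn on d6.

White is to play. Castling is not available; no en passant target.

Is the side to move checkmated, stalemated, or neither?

White to move; white king on b8.
In check: no.
Legal moves for White: Kc8, Ka8, Kb7, Ka7, Bd8, Bxd6, Bb6, Ba5, Nf3, Ned3, Ng2, Nc2, Ncd3, Nb3, Ne2, Na2.
White has 16 legal moves and is not in check → neither.

neither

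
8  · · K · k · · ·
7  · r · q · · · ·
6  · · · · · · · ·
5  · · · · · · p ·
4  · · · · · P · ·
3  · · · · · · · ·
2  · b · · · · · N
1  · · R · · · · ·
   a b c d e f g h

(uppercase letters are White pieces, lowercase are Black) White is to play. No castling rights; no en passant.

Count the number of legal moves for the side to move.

White to move; king on c8.
In check: yes, from the black queen on d7.
Legal moves: none.
Count: 0.

0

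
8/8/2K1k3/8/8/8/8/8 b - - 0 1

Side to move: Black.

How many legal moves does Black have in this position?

5

Black to move; king on e6.
In check: no.
Legal moves: Kf7, Ke7, Kf6, Kf5, Ke5.
Count: 5.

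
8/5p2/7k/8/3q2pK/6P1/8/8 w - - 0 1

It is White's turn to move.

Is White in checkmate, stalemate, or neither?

stalemate

White to move; white king on h4.
In check: no.
King squares — g3: own pawn; h3: attacked by Pg4; g4: attacked by Qd4; g5: attacked by Kh6; h5: attacked by Kh6.
Legal moves for White: none.
Not in check and no legal moves → stalemate.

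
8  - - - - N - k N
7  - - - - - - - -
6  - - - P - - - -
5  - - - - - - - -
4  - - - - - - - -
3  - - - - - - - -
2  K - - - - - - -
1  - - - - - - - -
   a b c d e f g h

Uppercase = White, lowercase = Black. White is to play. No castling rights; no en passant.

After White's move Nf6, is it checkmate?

no

After Nf6: black king on g8; in check: yes, from the white knight on f6.
Black has 3 legal replies: Kxh8, Kf8, Kg7.
In check but a legal move exists → not checkmate.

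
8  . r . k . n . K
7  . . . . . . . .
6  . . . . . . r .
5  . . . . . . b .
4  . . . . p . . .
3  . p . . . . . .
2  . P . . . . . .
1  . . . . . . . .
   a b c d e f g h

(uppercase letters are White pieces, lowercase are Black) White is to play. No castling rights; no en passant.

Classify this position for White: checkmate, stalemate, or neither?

White to move; white king on h8.
In check: no.
King squares — g7: attacked by Rg6; h7: attacked by Nf8; g8: attacked by Rg6.
Legal moves for White: none.
Not in check and no legal moves → stalemate.

stalemate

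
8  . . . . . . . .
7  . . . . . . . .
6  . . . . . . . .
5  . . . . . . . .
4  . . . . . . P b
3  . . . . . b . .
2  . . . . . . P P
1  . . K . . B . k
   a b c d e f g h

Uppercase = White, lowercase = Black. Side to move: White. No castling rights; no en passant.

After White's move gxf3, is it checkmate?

no

After gxf3: black king on h1; in check: no.
Black is not in check, so this cannot be checkmate.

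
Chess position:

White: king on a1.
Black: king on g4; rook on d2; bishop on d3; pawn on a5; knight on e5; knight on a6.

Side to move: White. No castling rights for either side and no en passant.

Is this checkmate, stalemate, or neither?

White to move; white king on a1.
In check: no.
King squares — b1: attacked by Bd3; a2: attacked by Rd2; b2: attacked by Rd2.
Legal moves for White: none.
Not in check and no legal moves → stalemate.

stalemate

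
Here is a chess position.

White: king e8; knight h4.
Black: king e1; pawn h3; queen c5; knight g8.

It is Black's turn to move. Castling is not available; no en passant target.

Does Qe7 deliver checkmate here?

After Qe7: white king on e8; in check: yes, from the black queen on e7.
King squares — d7: attacked by Qe7; e7: attacked by Ng8; f7: attacked by Qe7; d8: attacked by Qe7; f8: attacked by Qe7.
White has no legal moves → checkmate.

yes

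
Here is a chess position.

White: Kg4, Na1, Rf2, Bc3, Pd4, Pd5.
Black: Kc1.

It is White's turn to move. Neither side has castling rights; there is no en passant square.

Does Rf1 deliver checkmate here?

After Rf1: black king on c1; in check: yes, from the white rook on f1.
King squares — b1: attacked by Rf1; d1: attacked by Rf1; b2: attacked by Bc3; c2: attacked by Na1; d2: attacked by Bc3.
Black has no legal moves → checkmate.

yes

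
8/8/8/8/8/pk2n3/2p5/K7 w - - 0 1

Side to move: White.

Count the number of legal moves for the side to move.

White to move; king on a1.
In check: no.
Legal moves: none.
Count: 0.

0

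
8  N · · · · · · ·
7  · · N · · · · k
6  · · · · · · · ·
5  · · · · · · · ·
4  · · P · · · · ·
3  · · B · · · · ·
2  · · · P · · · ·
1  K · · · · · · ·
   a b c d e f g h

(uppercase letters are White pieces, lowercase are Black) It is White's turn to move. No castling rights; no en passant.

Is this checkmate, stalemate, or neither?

White to move; white king on a1.
In check: no.
Legal moves for White include: Nb6, Ne8, Ne6, Na6, Nd5, Nb5, Bh8, Bg7, Bf6, Be5, Ba5, Bd4, Bb4, Bb2, Kb2, Ka2, Kb1, c5, ... (list truncated; more exist).
White has legal moves and is not in check → neither.

neither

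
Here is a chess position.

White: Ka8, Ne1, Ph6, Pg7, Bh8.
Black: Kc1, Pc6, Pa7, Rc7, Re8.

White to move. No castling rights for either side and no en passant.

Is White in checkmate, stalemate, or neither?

checkmate

White to move; white king on a8.
In check: yes, from the black rook on e8.
King squares — a7: attacked by Rc7; b7: attacked by Rc7; b8: attacked by Re8.
Legal moves for White: none.
In check with no legal moves → checkmate.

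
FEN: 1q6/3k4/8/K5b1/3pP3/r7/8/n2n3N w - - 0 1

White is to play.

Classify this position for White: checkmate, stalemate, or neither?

checkmate

White to move; white king on a5.
In check: yes, from the black rook on a3.
King squares — a4: attacked by Ra3; b4: attacked by Qb8; b5: attacked by Qb8; a6: attacked by Ra3; b6: attacked by Qb8.
Legal moves for White: none.
In check with no legal moves → checkmate.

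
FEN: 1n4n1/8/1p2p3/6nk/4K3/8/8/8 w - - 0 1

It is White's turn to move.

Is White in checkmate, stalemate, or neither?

White to move; white king on e4.
In check: yes, from the black knight on g5.
King squares — d3: available; e3: available; f3: attacked by Ng5; d4: available; f4: available; d5: attacked by Pe6; e5: available; f5: attacked by Pe6.
Legal moves for White: Ke5, Kf4, Kd4, Ke3, Kd3.
White is in check but has 5 legal moves → neither.

neither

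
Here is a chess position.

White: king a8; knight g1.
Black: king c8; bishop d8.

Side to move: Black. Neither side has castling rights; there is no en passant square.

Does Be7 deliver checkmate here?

no

After Be7: white king on a8; in check: no.
White is not in check, so this cannot be checkmate.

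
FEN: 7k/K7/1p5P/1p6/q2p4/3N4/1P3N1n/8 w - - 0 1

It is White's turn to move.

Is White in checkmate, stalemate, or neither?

White to move; white king on a7.
In check: yes, from the black queen on a4.
King squares — a6: attacked by Qa4; b6: available; b7: available; a8: attacked by Qa4; b8: available.
Legal moves for White: Kb8, Kb7, Kxb6.
White is in check but has 3 legal moves → neither.

neither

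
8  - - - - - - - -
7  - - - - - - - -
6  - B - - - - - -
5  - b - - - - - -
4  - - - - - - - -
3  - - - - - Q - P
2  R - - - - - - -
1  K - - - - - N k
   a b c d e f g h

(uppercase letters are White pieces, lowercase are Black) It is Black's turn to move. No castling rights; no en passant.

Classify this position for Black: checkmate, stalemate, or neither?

checkmate

Black to move; black king on h1.
In check: yes, from the white queen on f3.
King squares — g1: attacked by Bb6; g2: attacked by Ra2; h2: attacked by Ra2.
Legal moves for Black: none.
In check with no legal moves → checkmate.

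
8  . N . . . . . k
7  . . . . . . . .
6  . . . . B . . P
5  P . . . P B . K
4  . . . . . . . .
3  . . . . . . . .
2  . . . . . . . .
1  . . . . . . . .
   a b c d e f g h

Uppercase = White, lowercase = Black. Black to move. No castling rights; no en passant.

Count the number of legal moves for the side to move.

Black to move; king on h8.
In check: no.
Legal moves: none.
Count: 0.

0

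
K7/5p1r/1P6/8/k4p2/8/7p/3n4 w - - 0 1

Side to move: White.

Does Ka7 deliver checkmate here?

no

After Ka7: black king on a4; in check: no.
Black is not in check, so this cannot be checkmate.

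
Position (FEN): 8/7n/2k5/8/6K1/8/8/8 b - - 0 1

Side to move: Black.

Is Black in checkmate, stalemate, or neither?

neither

Black to move; black king on c6.
In check: no.
Legal moves for Black: Nf8, Nf6+, Ng5, Kd7, Kc7, Kb7, Kd6, Kb6, Kd5, Kc5, Kb5.
Black has 11 legal moves and is not in check → neither.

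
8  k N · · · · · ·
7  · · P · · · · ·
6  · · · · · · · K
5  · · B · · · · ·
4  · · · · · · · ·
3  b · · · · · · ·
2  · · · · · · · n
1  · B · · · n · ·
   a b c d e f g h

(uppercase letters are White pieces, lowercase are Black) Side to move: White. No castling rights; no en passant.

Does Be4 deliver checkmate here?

yes

After Be4: black king on a8; in check: yes, from the white bishop on e4.
King squares — a7: attacked by Bc5; b7: attacked by Be4; b8: attacked by Pc7.
Black has no legal moves → checkmate.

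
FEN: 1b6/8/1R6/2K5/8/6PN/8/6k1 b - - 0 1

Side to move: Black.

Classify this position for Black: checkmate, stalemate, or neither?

neither

Black to move; black king on g1.
In check: yes, from the white knight on h3.
King squares — f1: available; h1: available; f2: attacked by Nh3; g2: available; h2: available.
Legal moves for Black: Kh2, Kg2, Kh1, Kf1.
Black is in check but has 4 legal moves → neither.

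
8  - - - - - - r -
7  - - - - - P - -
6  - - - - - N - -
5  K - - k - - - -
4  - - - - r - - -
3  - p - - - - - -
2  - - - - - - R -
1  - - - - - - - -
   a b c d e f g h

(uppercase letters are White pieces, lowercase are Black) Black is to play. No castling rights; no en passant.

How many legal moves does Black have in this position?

7

Black to move; king on d5.
In check: yes, from the white knight on f6.
Legal moves: Ke6, Kd6, Kc6, Ke5, Kc5, Kd4, Kc4.
Count: 7.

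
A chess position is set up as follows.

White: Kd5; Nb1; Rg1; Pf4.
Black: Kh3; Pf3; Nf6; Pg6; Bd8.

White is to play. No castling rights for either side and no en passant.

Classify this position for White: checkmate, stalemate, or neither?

White to move; white king on d5.
In check: yes, from the black knight on f6.
Legal moves for White: Ke6, Kd6, Kc6, Ke5, Kc5, Kd4, Kc4.
White is in check but has 7 legal moves → neither.

neither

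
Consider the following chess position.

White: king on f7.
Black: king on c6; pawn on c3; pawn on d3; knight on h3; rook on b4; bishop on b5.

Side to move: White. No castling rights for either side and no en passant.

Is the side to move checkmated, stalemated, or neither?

White to move; white king on f7.
In check: no.
Legal moves for White: Kg8, Kf8, Ke8, Kg7, Ke7, Kg6, Kf6, Ke6.
White has 8 legal moves and is not in check → neither.

neither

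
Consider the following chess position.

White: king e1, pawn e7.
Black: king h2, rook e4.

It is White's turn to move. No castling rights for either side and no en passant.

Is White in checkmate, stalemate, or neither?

neither

White to move; white king on e1.
In check: yes, from the black rook on e4.
King squares — d1: available; f1: available; d2: available; e2: attacked by Re4; f2: available.
Legal moves for White: Kf2, Kd2, Kf1, Kd1.
White is in check but has 4 legal moves → neither.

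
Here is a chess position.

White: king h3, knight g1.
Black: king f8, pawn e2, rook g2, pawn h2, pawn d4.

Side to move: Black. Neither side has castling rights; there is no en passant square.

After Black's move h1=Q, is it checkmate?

yes

After h1=Q: white king on h3; in check: yes, from the black queen on h1.
King squares — g2: attacked by Qh1; h2: attacked by Qh1; g3: attacked by Rg2; g4: attacked by Rg2; h4: attacked by Qh1.
White has no legal moves → checkmate.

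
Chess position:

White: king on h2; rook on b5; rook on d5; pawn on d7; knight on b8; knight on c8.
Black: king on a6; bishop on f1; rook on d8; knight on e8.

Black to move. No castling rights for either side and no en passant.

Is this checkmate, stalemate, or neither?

Black to move; black king on a6.
In check: yes, from the white knight on b8.
King squares — a5: attacked by Rb5; b5: attacked by Rd5; b6: attacked by Rb5; a7: attacked by Nc8; b7: attacked by Rb5.
Legal moves for Black: none.
In check with no legal moves → checkmate.

checkmate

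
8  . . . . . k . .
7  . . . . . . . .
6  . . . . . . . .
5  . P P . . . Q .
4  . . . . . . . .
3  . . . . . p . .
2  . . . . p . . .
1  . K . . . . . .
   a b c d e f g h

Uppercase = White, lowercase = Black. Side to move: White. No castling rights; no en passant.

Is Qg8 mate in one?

After Qg8: black king on f8; in check: yes, from the white queen on g8.
Black has 2 legal replies: Kxg8, Ke7.
In check but a legal move exists → not checkmate.

no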